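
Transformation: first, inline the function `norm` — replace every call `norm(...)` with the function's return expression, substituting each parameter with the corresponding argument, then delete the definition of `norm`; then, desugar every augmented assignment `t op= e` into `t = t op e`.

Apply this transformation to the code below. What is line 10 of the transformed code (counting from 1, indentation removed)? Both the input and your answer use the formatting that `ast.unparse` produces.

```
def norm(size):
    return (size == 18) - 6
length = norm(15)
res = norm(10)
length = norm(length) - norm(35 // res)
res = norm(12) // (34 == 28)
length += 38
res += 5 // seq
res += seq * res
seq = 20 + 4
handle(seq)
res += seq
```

res = res + seq

Transformed code:
length = (15 == 18) - 6
res = (10 == 18) - 6
length = (length == 18) - 6 - ((35 // res == 18) - 6)
res = ((12 == 18) - 6) // (34 == 28)
length = length + 38
res = res + 5 // seq
res = res + seq * res
seq = 20 + 4
handle(seq)
res = res + seq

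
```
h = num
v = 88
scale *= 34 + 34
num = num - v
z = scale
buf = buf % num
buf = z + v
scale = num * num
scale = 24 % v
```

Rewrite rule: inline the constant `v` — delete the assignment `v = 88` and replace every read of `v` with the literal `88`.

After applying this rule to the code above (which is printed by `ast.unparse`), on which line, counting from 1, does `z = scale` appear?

4

Transformed code:
h = num
scale *= 34 + 34
num = num - 88
z = scale
buf = buf % num
buf = z + 88
scale = num * num
scale = 24 % 88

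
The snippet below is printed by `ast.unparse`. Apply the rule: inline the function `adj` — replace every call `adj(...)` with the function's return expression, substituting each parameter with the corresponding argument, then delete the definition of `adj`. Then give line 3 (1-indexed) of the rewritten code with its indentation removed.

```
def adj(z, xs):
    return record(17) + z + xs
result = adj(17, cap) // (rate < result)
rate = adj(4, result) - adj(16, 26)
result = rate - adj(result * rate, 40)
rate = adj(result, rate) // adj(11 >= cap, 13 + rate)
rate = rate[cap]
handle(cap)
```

result = rate - (record(17) + result * rate + 40)

Transformed code:
result = (record(17) + 17 + cap) // (rate < result)
rate = record(17) + 4 + result - (record(17) + 16 + 26)
result = rate - (record(17) + result * rate + 40)
rate = (record(17) + result + rate) // (record(17) + (11 >= cap) + (13 + rate))
rate = rate[cap]
handle(cap)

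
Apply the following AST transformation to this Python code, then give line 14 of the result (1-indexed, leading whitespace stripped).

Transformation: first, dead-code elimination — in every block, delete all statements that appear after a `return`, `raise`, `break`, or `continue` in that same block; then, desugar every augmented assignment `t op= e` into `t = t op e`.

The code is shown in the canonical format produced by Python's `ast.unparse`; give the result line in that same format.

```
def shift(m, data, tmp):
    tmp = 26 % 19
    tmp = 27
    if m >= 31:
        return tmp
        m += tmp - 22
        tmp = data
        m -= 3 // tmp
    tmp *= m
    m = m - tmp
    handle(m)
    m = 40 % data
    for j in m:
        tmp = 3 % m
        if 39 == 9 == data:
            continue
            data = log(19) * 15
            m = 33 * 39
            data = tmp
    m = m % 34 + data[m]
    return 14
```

m = m % 34 + data[m]

Transformed code:
def shift(m, data, tmp):
    tmp = 26 % 19
    tmp = 27
    if m >= 31:
        return tmp
    tmp = tmp * m
    m = m - tmp
    handle(m)
    m = 40 % data
    for j in m:
        tmp = 3 % m
        if 39 == 9 == data:
            continue
    m = m % 34 + data[m]
    return 14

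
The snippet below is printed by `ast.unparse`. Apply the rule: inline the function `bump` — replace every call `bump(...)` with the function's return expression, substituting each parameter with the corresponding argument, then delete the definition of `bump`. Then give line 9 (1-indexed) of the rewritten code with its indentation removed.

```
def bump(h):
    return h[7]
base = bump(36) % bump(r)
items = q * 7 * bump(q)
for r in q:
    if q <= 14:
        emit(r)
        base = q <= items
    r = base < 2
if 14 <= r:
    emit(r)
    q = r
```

emit(r)

Transformed code:
base = 36[7] % r[7]
items = q * 7 * q[7]
for r in q:
    if q <= 14:
        emit(r)
        base = q <= items
    r = base < 2
if 14 <= r:
    emit(r)
    q = r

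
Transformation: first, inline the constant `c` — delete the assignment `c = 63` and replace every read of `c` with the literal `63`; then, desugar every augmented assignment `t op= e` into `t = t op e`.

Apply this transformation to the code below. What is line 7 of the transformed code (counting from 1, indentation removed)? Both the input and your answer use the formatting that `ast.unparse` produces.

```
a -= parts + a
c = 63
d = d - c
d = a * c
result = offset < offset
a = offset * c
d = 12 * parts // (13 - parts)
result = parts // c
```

Transformed code:
a = a - (parts + a)
d = d - 63
d = a * 63
result = offset < offset
a = offset * 63
d = 12 * parts // (13 - parts)
result = parts // 63

result = parts // 63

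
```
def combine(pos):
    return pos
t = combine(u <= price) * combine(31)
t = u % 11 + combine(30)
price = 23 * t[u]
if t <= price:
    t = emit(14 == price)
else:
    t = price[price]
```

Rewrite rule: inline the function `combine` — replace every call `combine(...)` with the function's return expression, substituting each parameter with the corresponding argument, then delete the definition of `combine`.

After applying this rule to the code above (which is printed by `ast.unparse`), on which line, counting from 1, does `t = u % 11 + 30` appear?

Transformed code:
t = (u <= price) * 31
t = u % 11 + 30
price = 23 * t[u]
if t <= price:
    t = emit(14 == price)
else:
    t = price[price]

2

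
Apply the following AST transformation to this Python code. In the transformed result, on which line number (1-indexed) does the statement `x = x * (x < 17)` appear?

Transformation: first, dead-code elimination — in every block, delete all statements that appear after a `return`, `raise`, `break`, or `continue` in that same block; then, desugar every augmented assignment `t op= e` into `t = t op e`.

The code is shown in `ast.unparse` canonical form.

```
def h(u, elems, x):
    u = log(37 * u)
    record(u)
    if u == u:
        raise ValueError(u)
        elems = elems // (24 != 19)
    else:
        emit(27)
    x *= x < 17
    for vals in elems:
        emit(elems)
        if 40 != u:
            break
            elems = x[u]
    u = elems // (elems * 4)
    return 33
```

8

Transformed code:
def h(u, elems, x):
    u = log(37 * u)
    record(u)
    if u == u:
        raise ValueError(u)
    else:
        emit(27)
    x = x * (x < 17)
    for vals in elems:
        emit(elems)
        if 40 != u:
            break
    u = elems // (elems * 4)
    return 33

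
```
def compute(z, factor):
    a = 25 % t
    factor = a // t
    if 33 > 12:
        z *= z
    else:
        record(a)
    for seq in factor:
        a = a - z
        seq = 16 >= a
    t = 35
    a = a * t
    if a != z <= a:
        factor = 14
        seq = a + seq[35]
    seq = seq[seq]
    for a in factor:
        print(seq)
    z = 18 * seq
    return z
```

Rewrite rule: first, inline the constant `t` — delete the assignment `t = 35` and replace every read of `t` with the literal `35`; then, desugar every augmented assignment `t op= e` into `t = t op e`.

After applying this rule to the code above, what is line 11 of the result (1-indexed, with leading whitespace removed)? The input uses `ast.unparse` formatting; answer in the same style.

a = a * 35

Transformed code:
def compute(z, factor):
    a = 25 % 35
    factor = a // 35
    if 33 > 12:
        z = z * z
    else:
        record(a)
    for seq in factor:
        a = a - z
        seq = 16 >= a
    a = a * 35
    if a != z <= a:
        factor = 14
        seq = a + seq[35]
    seq = seq[seq]
    for a in factor:
        print(seq)
    z = 18 * seq
    return z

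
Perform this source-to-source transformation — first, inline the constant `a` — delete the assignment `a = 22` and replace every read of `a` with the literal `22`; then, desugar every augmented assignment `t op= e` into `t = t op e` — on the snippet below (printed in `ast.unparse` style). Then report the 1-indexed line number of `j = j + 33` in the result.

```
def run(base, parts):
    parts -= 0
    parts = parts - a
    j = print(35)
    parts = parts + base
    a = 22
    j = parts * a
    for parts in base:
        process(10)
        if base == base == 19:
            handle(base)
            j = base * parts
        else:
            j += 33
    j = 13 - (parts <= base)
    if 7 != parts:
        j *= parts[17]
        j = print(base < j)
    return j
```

Transformed code:
def run(base, parts):
    parts = parts - 0
    parts = parts - 22
    j = print(35)
    parts = parts + base
    j = parts * 22
    for parts in base:
        process(10)
        if base == base == 19:
            handle(base)
            j = base * parts
        else:
            j = j + 33
    j = 13 - (parts <= base)
    if 7 != parts:
        j = j * parts[17]
        j = print(base < j)
    return j

13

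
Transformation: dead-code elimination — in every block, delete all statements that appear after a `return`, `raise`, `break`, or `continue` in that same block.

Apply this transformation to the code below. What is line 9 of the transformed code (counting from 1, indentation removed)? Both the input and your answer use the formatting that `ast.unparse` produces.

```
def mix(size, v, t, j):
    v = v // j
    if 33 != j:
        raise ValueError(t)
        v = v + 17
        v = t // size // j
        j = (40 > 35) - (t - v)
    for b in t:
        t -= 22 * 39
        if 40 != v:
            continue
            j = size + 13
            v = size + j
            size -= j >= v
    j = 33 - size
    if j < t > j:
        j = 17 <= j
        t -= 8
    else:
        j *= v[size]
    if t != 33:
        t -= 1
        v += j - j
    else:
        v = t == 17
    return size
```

j = 33 - size

Transformed code:
def mix(size, v, t, j):
    v = v // j
    if 33 != j:
        raise ValueError(t)
    for b in t:
        t -= 22 * 39
        if 40 != v:
            continue
    j = 33 - size
    if j < t > j:
        j = 17 <= j
        t -= 8
    else:
        j *= v[size]
    if t != 33:
        t -= 1
        v += j - j
    else:
        v = t == 17
    return size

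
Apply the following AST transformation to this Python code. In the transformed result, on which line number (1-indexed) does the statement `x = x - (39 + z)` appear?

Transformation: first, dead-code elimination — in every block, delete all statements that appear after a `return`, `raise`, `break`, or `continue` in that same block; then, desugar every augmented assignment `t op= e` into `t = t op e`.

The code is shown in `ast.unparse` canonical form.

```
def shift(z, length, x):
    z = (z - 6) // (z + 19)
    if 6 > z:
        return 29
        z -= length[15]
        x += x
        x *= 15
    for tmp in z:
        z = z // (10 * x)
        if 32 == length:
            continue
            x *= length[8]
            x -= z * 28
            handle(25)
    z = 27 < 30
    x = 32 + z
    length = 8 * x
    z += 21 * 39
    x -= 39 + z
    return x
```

13

Transformed code:
def shift(z, length, x):
    z = (z - 6) // (z + 19)
    if 6 > z:
        return 29
    for tmp in z:
        z = z // (10 * x)
        if 32 == length:
            continue
    z = 27 < 30
    x = 32 + z
    length = 8 * x
    z = z + 21 * 39
    x = x - (39 + z)
    return x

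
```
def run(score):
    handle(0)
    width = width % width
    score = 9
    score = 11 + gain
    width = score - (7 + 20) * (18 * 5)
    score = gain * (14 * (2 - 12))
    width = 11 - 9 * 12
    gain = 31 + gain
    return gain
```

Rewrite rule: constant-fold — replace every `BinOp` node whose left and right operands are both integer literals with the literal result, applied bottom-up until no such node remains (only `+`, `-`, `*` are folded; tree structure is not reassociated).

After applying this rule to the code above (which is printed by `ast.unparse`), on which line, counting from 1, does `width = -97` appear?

8

Transformed code:
def run(score):
    handle(0)
    width = width % width
    score = 9
    score = 11 + gain
    width = score - 2430
    score = gain * -140
    width = -97
    gain = 31 + gain
    return gain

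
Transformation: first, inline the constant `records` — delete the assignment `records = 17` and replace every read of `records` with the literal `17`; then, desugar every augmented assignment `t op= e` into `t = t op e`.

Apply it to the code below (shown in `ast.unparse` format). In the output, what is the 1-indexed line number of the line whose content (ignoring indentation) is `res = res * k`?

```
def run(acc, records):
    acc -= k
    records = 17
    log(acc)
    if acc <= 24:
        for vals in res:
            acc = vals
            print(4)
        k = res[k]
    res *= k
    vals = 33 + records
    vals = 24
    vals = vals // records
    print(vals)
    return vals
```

Transformed code:
def run(acc, records):
    acc = acc - k
    log(acc)
    if acc <= 24:
        for vals in res:
            acc = vals
            print(4)
        k = res[k]
    res = res * k
    vals = 33 + 17
    vals = 24
    vals = vals // 17
    print(vals)
    return vals

9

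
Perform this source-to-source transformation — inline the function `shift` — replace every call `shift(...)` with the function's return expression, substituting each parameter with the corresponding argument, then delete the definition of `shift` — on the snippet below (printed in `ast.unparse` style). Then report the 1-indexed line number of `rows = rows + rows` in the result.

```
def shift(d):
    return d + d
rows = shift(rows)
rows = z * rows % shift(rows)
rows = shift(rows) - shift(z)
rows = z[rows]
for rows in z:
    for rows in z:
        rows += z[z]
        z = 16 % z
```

Transformed code:
rows = rows + rows
rows = z * rows % (rows + rows)
rows = rows + rows - (z + z)
rows = z[rows]
for rows in z:
    for rows in z:
        rows += z[z]
        z = 16 % z

1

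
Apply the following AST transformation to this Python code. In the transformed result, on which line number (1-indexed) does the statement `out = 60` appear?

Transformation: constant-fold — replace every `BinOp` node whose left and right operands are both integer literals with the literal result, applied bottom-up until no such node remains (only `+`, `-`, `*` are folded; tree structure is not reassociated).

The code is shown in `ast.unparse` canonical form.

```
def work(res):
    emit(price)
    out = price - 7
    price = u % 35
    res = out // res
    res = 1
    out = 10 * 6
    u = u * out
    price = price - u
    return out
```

Transformed code:
def work(res):
    emit(price)
    out = price - 7
    price = u % 35
    res = out // res
    res = 1
    out = 60
    u = u * out
    price = price - u
    return out

7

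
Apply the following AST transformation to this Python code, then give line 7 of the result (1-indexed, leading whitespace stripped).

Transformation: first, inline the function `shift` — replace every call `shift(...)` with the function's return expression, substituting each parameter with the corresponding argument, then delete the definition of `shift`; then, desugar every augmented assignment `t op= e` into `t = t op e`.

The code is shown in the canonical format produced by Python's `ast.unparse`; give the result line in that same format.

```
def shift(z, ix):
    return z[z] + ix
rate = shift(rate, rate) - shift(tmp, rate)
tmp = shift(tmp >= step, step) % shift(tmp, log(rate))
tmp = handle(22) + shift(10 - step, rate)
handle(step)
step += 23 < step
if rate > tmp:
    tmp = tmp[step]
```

Transformed code:
rate = rate[rate] + rate - (tmp[tmp] + rate)
tmp = ((tmp >= step)[tmp >= step] + step) % (tmp[tmp] + log(rate))
tmp = handle(22) + ((10 - step)[10 - step] + rate)
handle(step)
step = step + (23 < step)
if rate > tmp:
    tmp = tmp[step]

tmp = tmp[step]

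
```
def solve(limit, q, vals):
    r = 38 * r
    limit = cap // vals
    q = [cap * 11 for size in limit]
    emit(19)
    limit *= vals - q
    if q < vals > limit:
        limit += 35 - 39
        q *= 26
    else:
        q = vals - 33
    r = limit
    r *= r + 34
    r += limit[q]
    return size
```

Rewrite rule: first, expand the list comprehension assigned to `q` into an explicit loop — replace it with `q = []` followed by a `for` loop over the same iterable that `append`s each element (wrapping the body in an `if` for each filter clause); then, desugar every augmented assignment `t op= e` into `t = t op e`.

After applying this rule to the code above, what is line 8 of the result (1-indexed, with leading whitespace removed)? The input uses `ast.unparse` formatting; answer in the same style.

Transformed code:
def solve(limit, q, vals):
    r = 38 * r
    limit = cap // vals
    q = []
    for size in limit:
        q.append(cap * 11)
    emit(19)
    limit = limit * (vals - q)
    if q < vals > limit:
        limit = limit + (35 - 39)
        q = q * 26
    else:
        q = vals - 33
    r = limit
    r = r * (r + 34)
    r = r + limit[q]
    return size

limit = limit * (vals - q)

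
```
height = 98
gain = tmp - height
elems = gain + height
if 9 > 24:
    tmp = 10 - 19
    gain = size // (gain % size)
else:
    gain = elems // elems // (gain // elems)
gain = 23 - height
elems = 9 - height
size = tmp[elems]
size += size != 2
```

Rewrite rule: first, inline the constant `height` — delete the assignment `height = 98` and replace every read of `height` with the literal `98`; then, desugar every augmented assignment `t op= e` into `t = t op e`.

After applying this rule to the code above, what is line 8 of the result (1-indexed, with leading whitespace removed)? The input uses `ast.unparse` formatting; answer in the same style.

Transformed code:
gain = tmp - 98
elems = gain + 98
if 9 > 24:
    tmp = 10 - 19
    gain = size // (gain % size)
else:
    gain = elems // elems // (gain // elems)
gain = 23 - 98
elems = 9 - 98
size = tmp[elems]
size = size + (size != 2)

gain = 23 - 98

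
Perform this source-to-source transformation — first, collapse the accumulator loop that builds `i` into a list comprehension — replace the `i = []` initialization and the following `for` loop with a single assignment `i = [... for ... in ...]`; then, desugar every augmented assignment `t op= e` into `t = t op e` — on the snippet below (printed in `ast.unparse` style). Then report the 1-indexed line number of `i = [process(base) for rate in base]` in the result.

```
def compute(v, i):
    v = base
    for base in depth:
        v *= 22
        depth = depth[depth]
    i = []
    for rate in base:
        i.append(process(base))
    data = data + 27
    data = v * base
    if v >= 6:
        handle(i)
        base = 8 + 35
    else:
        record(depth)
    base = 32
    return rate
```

6

Transformed code:
def compute(v, i):
    v = base
    for base in depth:
        v = v * 22
        depth = depth[depth]
    i = [process(base) for rate in base]
    data = data + 27
    data = v * base
    if v >= 6:
        handle(i)
        base = 8 + 35
    else:
        record(depth)
    base = 32
    return rate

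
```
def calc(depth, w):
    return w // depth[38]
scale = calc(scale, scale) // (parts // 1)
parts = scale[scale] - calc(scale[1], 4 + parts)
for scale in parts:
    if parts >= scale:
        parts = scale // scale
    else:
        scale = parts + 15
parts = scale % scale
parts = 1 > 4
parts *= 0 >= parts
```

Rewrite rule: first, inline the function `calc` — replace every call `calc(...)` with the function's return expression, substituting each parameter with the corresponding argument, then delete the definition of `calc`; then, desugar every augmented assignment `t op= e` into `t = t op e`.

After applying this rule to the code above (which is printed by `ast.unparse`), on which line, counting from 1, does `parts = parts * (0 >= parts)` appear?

Transformed code:
scale = scale // scale[38] // (parts // 1)
parts = scale[scale] - (4 + parts) // scale[1][38]
for scale in parts:
    if parts >= scale:
        parts = scale // scale
    else:
        scale = parts + 15
parts = scale % scale
parts = 1 > 4
parts = parts * (0 >= parts)

10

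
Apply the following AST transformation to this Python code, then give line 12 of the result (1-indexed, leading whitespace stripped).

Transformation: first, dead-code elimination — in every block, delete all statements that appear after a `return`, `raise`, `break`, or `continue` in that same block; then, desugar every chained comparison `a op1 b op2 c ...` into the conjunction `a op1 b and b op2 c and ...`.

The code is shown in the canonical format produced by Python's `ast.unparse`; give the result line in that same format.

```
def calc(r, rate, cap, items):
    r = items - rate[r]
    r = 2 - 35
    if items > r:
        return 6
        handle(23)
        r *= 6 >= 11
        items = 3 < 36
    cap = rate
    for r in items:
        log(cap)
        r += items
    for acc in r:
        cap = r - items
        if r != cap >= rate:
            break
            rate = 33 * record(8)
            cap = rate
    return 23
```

if r != cap and cap >= rate:

Transformed code:
def calc(r, rate, cap, items):
    r = items - rate[r]
    r = 2 - 35
    if items > r:
        return 6
    cap = rate
    for r in items:
        log(cap)
        r += items
    for acc in r:
        cap = r - items
        if r != cap and cap >= rate:
            break
    return 23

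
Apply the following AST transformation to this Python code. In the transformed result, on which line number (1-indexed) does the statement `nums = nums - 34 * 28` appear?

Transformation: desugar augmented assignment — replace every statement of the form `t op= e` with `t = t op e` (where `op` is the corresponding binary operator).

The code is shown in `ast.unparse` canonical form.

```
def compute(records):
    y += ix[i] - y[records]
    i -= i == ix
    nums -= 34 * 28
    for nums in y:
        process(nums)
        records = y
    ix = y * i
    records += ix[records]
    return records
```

Transformed code:
def compute(records):
    y = y + (ix[i] - y[records])
    i = i - (i == ix)
    nums = nums - 34 * 28
    for nums in y:
        process(nums)
        records = y
    ix = y * i
    records = records + ix[records]
    return records

4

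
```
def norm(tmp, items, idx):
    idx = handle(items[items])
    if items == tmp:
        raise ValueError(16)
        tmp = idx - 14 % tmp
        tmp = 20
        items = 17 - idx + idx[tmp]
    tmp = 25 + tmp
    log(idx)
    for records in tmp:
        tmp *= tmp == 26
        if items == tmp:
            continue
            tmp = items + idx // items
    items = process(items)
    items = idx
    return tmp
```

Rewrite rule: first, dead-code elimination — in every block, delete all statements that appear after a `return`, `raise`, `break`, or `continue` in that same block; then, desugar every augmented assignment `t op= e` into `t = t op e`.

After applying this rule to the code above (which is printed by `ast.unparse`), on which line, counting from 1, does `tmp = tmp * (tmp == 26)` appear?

Transformed code:
def norm(tmp, items, idx):
    idx = handle(items[items])
    if items == tmp:
        raise ValueError(16)
    tmp = 25 + tmp
    log(idx)
    for records in tmp:
        tmp = tmp * (tmp == 26)
        if items == tmp:
            continue
    items = process(items)
    items = idx
    return tmp

8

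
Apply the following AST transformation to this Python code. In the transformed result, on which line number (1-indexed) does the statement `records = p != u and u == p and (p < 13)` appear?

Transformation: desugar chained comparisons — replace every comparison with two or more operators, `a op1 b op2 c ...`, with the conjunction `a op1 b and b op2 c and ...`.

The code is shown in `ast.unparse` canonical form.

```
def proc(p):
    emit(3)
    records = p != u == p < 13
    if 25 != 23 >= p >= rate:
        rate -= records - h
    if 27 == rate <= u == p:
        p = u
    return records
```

Transformed code:
def proc(p):
    emit(3)
    records = p != u and u == p and (p < 13)
    if 25 != 23 and 23 >= p and (p >= rate):
        rate -= records - h
    if 27 == rate and rate <= u and (u == p):
        p = u
    return records

3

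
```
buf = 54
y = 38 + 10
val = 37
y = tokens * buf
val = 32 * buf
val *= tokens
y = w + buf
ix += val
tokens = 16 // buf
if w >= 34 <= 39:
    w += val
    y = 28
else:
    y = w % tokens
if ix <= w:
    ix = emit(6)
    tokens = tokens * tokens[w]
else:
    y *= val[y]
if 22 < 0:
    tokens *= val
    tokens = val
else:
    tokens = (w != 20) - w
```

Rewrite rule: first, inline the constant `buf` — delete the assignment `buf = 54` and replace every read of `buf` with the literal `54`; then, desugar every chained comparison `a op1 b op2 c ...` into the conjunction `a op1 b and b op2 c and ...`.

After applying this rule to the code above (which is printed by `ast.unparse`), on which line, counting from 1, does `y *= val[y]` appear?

Transformed code:
y = 38 + 10
val = 37
y = tokens * 54
val = 32 * 54
val *= tokens
y = w + 54
ix += val
tokens = 16 // 54
if w >= 34 and 34 <= 39:
    w += val
    y = 28
else:
    y = w % tokens
if ix <= w:
    ix = emit(6)
    tokens = tokens * tokens[w]
else:
    y *= val[y]
if 22 < 0:
    tokens *= val
    tokens = val
else:
    tokens = (w != 20) - w

18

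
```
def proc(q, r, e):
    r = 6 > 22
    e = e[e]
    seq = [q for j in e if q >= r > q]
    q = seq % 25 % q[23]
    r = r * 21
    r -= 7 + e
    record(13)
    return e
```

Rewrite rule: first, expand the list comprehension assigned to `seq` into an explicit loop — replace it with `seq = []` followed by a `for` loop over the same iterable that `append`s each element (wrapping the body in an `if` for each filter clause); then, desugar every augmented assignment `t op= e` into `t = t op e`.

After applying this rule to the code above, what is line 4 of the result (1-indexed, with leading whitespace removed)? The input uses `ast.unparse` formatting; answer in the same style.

seq = []

Transformed code:
def proc(q, r, e):
    r = 6 > 22
    e = e[e]
    seq = []
    for j in e:
        if q >= r > q:
            seq.append(q)
    q = seq % 25 % q[23]
    r = r * 21
    r = r - (7 + e)
    record(13)
    return e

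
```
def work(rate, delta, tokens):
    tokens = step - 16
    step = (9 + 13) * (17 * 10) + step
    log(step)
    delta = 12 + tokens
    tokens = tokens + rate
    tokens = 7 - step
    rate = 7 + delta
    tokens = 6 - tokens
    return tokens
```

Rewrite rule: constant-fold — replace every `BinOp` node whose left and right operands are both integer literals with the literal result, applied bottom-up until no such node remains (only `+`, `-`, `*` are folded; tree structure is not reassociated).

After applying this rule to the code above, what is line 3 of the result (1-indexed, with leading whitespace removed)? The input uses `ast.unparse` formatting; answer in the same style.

Transformed code:
def work(rate, delta, tokens):
    tokens = step - 16
    step = 3740 + step
    log(step)
    delta = 12 + tokens
    tokens = tokens + rate
    tokens = 7 - step
    rate = 7 + delta
    tokens = 6 - tokens
    return tokens

step = 3740 + step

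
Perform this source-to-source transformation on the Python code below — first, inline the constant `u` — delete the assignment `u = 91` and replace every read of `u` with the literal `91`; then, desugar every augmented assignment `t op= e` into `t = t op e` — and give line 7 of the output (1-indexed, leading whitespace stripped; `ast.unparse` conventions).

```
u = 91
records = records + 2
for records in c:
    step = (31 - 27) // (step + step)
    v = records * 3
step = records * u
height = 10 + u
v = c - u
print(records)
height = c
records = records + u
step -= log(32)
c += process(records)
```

Transformed code:
records = records + 2
for records in c:
    step = (31 - 27) // (step + step)
    v = records * 3
step = records * 91
height = 10 + 91
v = c - 91
print(records)
height = c
records = records + 91
step = step - log(32)
c = c + process(records)

v = c - 91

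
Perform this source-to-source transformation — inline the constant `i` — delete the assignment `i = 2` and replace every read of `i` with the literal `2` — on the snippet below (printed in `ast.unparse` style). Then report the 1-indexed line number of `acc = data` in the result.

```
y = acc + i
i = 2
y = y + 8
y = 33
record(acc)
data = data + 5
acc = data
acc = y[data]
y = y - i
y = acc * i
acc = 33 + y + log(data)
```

6

Transformed code:
y = acc + 2
y = y + 8
y = 33
record(acc)
data = data + 5
acc = data
acc = y[data]
y = y - 2
y = acc * 2
acc = 33 + y + log(data)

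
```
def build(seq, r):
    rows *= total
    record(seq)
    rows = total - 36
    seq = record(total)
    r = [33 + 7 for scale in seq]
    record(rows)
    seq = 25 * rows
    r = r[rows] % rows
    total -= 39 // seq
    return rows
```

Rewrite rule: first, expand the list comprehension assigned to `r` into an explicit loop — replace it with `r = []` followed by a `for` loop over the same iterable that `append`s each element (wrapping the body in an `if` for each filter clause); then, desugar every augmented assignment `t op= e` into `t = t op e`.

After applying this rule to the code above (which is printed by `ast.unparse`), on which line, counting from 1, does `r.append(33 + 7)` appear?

8

Transformed code:
def build(seq, r):
    rows = rows * total
    record(seq)
    rows = total - 36
    seq = record(total)
    r = []
    for scale in seq:
        r.append(33 + 7)
    record(rows)
    seq = 25 * rows
    r = r[rows] % rows
    total = total - 39 // seq
    return rows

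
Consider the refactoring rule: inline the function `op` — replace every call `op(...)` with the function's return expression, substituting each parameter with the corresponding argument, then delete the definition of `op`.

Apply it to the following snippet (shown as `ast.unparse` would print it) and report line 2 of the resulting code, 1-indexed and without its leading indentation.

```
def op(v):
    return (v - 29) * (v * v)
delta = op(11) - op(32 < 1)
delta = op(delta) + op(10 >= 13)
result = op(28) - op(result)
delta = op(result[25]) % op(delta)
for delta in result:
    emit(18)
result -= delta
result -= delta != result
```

Transformed code:
delta = (11 - 29) * (11 * 11) - ((32 < 1) - 29) * ((32 < 1) * (32 < 1))
delta = (delta - 29) * (delta * delta) + ((10 >= 13) - 29) * ((10 >= 13) * (10 >= 13))
result = (28 - 29) * (28 * 28) - (result - 29) * (result * result)
delta = (result[25] - 29) * (result[25] * result[25]) % ((delta - 29) * (delta * delta))
for delta in result:
    emit(18)
result -= delta
result -= delta != result

delta = (delta - 29) * (delta * delta) + ((10 >= 13) - 29) * ((10 >= 13) * (10 >= 13))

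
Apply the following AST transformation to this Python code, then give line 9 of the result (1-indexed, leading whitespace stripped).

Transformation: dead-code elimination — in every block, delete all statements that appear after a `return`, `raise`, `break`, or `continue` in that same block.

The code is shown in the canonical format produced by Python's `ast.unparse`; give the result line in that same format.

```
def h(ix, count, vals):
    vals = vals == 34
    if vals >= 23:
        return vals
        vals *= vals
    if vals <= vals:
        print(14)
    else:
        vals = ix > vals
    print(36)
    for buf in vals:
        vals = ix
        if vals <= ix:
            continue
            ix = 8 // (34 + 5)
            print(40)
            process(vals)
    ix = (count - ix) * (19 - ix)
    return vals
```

print(36)

Transformed code:
def h(ix, count, vals):
    vals = vals == 34
    if vals >= 23:
        return vals
    if vals <= vals:
        print(14)
    else:
        vals = ix > vals
    print(36)
    for buf in vals:
        vals = ix
        if vals <= ix:
            continue
    ix = (count - ix) * (19 - ix)
    return vals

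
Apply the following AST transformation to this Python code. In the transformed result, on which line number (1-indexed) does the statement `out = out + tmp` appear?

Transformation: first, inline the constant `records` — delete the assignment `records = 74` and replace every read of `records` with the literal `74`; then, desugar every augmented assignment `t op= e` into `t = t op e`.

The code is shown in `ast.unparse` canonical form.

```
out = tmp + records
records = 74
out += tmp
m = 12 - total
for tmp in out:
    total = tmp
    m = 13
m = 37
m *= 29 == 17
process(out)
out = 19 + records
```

2

Transformed code:
out = tmp + 74
out = out + tmp
m = 12 - total
for tmp in out:
    total = tmp
    m = 13
m = 37
m = m * (29 == 17)
process(out)
out = 19 + 74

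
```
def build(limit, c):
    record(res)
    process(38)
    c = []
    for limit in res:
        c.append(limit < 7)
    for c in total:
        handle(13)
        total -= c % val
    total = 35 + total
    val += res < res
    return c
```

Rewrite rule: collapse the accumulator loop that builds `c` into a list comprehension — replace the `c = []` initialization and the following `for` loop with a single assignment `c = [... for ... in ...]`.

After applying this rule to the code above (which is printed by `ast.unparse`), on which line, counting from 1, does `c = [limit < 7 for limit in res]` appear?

4

Transformed code:
def build(limit, c):
    record(res)
    process(38)
    c = [limit < 7 for limit in res]
    for c in total:
        handle(13)
        total -= c % val
    total = 35 + total
    val += res < res
    return c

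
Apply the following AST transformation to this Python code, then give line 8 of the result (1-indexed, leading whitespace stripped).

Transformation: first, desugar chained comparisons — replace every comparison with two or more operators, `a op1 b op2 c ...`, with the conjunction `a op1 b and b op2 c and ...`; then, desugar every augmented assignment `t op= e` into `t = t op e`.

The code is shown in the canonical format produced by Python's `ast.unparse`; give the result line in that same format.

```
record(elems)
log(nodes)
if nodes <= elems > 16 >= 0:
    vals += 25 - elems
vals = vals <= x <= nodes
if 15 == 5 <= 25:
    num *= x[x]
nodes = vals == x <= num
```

nodes = vals == x and x <= num

Transformed code:
record(elems)
log(nodes)
if nodes <= elems and elems > 16 and (16 >= 0):
    vals = vals + (25 - elems)
vals = vals <= x and x <= nodes
if 15 == 5 and 5 <= 25:
    num = num * x[x]
nodes = vals == x and x <= num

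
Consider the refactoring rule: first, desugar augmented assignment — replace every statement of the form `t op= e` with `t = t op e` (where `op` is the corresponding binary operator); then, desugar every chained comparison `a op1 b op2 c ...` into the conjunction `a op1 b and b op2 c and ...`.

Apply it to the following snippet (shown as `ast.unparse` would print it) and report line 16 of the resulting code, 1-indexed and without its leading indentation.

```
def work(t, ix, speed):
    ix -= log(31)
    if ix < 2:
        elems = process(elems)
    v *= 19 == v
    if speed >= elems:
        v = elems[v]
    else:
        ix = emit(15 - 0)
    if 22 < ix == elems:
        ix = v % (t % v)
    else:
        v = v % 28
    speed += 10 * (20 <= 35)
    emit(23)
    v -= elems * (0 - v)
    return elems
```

v = v - elems * (0 - v)

Transformed code:
def work(t, ix, speed):
    ix = ix - log(31)
    if ix < 2:
        elems = process(elems)
    v = v * (19 == v)
    if speed >= elems:
        v = elems[v]
    else:
        ix = emit(15 - 0)
    if 22 < ix and ix == elems:
        ix = v % (t % v)
    else:
        v = v % 28
    speed = speed + 10 * (20 <= 35)
    emit(23)
    v = v - elems * (0 - v)
    return elems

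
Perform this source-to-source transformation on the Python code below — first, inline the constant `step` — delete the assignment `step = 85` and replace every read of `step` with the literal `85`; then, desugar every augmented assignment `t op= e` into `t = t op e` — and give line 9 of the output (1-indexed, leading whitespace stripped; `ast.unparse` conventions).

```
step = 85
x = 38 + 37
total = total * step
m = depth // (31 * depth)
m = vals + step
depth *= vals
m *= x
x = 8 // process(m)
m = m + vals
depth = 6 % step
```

depth = 6 % 85

Transformed code:
x = 38 + 37
total = total * 85
m = depth // (31 * depth)
m = vals + 85
depth = depth * vals
m = m * x
x = 8 // process(m)
m = m + vals
depth = 6 % 85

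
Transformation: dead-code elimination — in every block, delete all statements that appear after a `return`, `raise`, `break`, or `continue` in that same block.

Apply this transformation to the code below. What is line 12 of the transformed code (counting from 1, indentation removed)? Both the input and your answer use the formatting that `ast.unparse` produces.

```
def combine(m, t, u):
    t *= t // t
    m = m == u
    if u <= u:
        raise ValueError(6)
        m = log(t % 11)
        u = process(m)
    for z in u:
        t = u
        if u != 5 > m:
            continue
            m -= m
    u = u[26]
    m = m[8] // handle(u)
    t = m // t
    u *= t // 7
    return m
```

Transformed code:
def combine(m, t, u):
    t *= t // t
    m = m == u
    if u <= u:
        raise ValueError(6)
    for z in u:
        t = u
        if u != 5 > m:
            continue
    u = u[26]
    m = m[8] // handle(u)
    t = m // t
    u *= t // 7
    return m

t = m // t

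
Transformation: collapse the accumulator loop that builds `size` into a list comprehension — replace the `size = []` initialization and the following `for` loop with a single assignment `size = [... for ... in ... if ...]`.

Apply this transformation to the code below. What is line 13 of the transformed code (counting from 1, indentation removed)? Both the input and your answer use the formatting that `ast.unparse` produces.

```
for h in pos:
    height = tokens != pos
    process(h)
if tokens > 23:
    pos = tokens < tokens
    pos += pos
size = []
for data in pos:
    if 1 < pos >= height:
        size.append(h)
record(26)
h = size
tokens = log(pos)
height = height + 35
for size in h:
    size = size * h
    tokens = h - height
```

size = size * h

Transformed code:
for h in pos:
    height = tokens != pos
    process(h)
if tokens > 23:
    pos = tokens < tokens
    pos += pos
size = [h for data in pos if 1 < pos >= height]
record(26)
h = size
tokens = log(pos)
height = height + 35
for size in h:
    size = size * h
    tokens = h - height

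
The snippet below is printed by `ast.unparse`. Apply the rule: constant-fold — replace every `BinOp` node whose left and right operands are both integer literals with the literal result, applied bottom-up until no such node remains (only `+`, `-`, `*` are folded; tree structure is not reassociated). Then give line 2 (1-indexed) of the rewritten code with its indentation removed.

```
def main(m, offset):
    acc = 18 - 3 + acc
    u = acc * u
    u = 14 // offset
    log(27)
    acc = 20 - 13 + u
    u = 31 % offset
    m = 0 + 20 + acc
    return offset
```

acc = 15 + acc

Transformed code:
def main(m, offset):
    acc = 15 + acc
    u = acc * u
    u = 14 // offset
    log(27)
    acc = 7 + u
    u = 31 % offset
    m = 20 + acc
    return offset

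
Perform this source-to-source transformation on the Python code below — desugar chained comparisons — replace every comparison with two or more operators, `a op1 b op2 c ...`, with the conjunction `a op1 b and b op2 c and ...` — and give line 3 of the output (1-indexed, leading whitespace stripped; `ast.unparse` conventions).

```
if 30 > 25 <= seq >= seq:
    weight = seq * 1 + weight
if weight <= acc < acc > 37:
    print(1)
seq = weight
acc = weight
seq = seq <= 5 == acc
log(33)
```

if weight <= acc and acc < acc and (acc > 37):

Transformed code:
if 30 > 25 and 25 <= seq and (seq >= seq):
    weight = seq * 1 + weight
if weight <= acc and acc < acc and (acc > 37):
    print(1)
seq = weight
acc = weight
seq = seq <= 5 and 5 == acc
log(33)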